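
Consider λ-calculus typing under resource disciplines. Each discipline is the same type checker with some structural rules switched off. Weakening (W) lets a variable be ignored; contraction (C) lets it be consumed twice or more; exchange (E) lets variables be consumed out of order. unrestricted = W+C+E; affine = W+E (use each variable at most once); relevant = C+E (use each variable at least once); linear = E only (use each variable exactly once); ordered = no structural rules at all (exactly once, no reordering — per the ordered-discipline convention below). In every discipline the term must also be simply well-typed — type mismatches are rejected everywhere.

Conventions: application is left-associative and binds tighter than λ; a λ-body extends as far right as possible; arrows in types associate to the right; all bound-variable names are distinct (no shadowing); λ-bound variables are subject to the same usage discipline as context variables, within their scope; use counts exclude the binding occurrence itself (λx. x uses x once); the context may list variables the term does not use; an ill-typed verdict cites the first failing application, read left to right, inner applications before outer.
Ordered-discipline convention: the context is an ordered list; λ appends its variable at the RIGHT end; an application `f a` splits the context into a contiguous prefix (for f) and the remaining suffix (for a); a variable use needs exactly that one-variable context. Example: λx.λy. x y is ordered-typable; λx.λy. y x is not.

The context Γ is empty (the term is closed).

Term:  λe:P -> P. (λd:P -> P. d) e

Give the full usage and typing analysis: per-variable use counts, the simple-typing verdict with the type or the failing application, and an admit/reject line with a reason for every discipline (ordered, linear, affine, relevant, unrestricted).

use counts: e [bound]=1, d [bound]=1
order of uses: d, e
typing: well-typed at (P -> P) -> P -> P
ordered ✓ (one use each (e, d); ordered split holds)
linear ✓ (each of e, d used exactly once)
affine ✓ (no duplicate uses among e, d)
relevant ✓ (e, d: all used, weakening unneeded)
unrestricted ✓ (type-checks ((P -> P) -> P -> P) and nothing is barred)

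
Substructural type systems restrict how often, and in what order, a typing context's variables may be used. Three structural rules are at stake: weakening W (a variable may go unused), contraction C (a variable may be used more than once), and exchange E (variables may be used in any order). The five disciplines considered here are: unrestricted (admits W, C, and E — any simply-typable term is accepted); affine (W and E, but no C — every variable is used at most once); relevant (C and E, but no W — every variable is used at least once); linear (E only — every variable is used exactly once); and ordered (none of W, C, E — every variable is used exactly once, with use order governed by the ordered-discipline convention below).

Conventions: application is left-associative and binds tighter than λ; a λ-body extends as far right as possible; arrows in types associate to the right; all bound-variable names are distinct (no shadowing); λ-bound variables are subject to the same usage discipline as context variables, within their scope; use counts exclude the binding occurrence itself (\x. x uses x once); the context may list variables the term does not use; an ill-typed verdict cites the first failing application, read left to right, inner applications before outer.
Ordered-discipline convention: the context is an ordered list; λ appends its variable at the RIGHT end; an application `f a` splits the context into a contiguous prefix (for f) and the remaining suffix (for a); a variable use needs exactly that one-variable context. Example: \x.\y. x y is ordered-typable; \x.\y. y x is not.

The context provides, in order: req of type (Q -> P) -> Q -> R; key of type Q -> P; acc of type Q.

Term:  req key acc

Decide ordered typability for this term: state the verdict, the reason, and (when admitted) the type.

yes — one use each (req, key, acc); ordered split holds; term : R
counts: req=1; key=1; acc=1
order of uses: req, key, acc
typing: well-typed at R
per-discipline verdicts: ordered ✓, linear ✓, affine ✓, relevant ✓, unrestricted ✓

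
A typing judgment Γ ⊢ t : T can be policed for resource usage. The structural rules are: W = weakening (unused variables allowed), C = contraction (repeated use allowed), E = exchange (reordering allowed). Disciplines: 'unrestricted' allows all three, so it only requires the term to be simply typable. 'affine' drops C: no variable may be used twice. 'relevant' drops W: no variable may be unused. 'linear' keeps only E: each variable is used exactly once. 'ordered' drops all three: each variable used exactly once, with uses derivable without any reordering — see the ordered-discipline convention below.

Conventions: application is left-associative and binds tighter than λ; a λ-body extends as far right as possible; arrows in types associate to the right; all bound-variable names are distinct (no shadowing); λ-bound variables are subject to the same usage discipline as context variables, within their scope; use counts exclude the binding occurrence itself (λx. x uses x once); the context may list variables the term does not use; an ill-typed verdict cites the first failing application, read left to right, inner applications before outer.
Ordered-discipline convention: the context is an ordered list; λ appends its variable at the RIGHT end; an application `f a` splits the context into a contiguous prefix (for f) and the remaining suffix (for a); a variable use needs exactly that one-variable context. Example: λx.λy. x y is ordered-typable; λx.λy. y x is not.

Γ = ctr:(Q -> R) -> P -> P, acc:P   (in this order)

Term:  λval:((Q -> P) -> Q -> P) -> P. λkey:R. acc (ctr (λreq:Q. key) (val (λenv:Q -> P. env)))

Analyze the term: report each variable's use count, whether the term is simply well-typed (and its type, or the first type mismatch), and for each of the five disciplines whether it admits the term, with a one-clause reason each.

use counts: ctr ×1, acc ×1, val (bound) ×1, key (bound) ×1, req (bound) ×0, env (bound) ×1
order of uses: acc, ctr, key, val, env
typing: ill-typed: non-function type P applied to an argument
ordered: ✗ — fails simple typing
linear: ✗ — a type mismatch blocks all five
affine: ✗ — the type mismatch rejects it
relevant: ✗ — not simply typable
unrestricted: ✗ — fails simple typing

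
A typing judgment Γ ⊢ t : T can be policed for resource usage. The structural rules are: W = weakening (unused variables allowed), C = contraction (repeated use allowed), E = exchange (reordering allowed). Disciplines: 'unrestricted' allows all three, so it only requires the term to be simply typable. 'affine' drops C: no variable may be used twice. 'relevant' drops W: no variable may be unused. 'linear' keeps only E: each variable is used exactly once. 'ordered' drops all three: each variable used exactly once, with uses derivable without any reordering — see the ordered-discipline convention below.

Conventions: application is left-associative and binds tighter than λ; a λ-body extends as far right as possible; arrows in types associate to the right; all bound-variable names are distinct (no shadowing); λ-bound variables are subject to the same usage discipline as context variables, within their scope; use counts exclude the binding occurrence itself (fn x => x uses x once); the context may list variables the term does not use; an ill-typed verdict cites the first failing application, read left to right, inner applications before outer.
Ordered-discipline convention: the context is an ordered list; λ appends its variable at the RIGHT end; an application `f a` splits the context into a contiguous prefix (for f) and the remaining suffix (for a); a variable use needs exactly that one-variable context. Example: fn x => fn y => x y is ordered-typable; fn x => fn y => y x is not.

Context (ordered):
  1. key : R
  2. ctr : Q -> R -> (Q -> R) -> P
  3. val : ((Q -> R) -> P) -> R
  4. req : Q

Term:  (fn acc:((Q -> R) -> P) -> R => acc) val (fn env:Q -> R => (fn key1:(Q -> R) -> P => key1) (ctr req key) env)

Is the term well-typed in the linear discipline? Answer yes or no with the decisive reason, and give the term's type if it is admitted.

yes — each of key, ctr, val, req, acc, env, key1 used exactly once; term : R
counts: key=1, ctr=1, val=1, req=1, acc (λ-bound)=1, env (λ-bound)=1, key1 (λ-bound)=1
order of uses: acc, val, key1, ctr, req, key, env
typing: the term checks, with type R
summary: ordered ✗, linear ✓, affine ✓, relevant ✓, unrestricted ✓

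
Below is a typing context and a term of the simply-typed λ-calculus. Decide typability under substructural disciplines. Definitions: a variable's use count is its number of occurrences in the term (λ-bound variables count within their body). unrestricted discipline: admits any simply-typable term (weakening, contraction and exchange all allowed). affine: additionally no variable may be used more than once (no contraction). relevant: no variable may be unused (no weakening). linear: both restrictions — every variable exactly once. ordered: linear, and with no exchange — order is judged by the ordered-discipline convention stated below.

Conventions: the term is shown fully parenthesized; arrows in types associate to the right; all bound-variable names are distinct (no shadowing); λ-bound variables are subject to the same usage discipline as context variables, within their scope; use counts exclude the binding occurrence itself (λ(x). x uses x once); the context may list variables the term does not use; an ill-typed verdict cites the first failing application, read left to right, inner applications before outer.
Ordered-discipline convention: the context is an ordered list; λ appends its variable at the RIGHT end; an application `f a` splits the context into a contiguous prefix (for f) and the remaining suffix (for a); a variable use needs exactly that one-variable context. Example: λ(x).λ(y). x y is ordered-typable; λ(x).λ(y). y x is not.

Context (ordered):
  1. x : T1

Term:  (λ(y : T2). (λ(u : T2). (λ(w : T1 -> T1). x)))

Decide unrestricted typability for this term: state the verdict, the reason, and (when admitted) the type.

yes — typability at T2 -> T2 -> (T1 -> T1) -> T1 is all that's needed; term : T2 -> T2 -> (T1 -> T1) -> T1
use counts: x: 1×, y (λ-bound): 0×, u (λ-bound): 0×, w (λ-bound): 0×
left-to-right use order: x
typing: well-typed — term : T2 -> T2 -> (T1 -> T1) -> T1
all disciplines: ordered ✗ | linear ✗ | affine ✓ | relevant ✗ | unrestricted ✓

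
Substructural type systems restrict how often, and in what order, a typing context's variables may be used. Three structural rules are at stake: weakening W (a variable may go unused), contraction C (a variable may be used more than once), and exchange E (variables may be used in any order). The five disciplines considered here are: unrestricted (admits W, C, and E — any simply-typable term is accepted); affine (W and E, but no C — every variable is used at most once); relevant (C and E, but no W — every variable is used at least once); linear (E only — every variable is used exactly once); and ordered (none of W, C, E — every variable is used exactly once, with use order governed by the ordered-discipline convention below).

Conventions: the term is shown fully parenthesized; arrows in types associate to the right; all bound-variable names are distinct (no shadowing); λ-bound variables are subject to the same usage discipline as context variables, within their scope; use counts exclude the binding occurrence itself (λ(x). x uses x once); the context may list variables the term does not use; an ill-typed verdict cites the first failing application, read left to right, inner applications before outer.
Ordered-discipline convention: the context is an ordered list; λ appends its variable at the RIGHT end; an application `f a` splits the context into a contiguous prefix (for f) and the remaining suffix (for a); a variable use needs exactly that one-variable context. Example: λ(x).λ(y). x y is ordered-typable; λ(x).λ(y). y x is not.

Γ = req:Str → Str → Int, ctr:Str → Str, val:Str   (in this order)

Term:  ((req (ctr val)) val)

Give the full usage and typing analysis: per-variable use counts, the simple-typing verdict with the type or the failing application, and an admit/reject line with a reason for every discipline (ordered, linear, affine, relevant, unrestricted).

use counts: req: 1×; ctr: 1×; val: 2×
left-to-right use order: req, ctr, val, val
typing: well-typed — term : Int
ordered: ✗, uses contraction: val ×2
linear: ✗, uses contraction: val ×2
affine: ✗, uses contraction: val ×2
relevant: ✓, every one of req, ctr, val appears
unrestricted: ✓, simply typable at Int; W, C, E all held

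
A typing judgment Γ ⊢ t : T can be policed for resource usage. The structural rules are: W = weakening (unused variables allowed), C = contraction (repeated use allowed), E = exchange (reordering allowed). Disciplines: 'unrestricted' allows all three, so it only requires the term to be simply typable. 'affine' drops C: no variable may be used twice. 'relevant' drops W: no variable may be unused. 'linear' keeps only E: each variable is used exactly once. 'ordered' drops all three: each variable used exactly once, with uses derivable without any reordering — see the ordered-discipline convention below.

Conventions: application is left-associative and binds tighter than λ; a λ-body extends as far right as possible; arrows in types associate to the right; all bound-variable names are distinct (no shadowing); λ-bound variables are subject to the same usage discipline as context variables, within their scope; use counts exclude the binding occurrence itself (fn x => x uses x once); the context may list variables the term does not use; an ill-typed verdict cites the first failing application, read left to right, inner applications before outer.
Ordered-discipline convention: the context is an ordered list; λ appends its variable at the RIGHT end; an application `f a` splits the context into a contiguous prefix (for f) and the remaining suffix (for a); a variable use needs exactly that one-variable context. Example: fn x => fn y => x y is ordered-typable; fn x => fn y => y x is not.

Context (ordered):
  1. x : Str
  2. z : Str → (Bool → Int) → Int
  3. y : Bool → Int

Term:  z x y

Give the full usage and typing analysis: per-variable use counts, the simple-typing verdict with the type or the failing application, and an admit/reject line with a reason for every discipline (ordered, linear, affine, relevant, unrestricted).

counts: x=1; z=1; y=1
use order (left to right): z, x, y
typing: well-typed — term : Int
ordered: ✗ — no contiguous prefix/suffix split fits z, x, y
linear: ✓ — exactly-once usage across x, z, y
affine: ✓ — at most one use each (x, z, y)
relevant: ✓ — at least one use each (x, z, y)
unrestricted: ✓ — type-checks (Int) and nothing is barred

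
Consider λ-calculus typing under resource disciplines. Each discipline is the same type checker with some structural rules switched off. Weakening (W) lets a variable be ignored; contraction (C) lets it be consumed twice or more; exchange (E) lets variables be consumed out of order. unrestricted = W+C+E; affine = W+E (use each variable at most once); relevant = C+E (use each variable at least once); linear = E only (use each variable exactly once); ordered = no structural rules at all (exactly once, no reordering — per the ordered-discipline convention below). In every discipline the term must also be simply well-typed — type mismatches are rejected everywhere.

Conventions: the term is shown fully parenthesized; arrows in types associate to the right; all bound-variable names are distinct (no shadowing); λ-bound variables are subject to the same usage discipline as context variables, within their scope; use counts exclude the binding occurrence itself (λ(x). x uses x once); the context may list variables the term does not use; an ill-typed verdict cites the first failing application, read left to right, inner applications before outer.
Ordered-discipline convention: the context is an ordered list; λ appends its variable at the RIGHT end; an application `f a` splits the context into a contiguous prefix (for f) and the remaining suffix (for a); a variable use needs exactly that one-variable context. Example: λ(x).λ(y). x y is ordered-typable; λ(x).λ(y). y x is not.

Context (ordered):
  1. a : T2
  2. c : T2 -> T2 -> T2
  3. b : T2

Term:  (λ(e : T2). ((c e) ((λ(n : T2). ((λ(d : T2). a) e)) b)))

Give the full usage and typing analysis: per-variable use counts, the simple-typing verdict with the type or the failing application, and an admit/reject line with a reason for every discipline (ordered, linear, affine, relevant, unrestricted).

use counts: a ×1, c ×1, b ×1, e (λ-bound) ×2, n (λ-bound) ×0, d (λ-bound) ×0
use order (left to right): c, e, a, e, b
typing: the term checks, with type T2 -> T2
ordered: ✗, e ×2 used more than once (contraction); n, d left unused
linear: ✗, e ×2 used more than once (contraction); n, d left unused
affine: ✗, e ×2 used more than once (contraction)
relevant: ✗, n, d left unused
unrestricted: ✓, typability at T2 -> T2 is all that's needed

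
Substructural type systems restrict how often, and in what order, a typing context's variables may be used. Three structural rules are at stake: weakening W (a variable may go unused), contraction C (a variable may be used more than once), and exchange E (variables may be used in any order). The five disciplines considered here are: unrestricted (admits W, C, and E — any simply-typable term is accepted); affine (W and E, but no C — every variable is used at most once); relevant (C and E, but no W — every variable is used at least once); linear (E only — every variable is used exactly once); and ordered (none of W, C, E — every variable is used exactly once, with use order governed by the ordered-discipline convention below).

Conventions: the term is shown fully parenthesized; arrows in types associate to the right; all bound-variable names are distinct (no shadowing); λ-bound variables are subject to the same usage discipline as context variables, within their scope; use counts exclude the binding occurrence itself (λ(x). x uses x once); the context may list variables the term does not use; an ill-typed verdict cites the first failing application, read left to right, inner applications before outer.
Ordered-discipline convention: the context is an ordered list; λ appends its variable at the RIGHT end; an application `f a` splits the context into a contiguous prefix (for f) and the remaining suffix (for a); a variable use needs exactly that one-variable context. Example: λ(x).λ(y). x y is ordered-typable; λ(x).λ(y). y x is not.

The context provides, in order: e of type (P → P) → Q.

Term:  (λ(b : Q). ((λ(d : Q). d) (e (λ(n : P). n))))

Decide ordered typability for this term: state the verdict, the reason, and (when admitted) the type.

no — b left unused
use counts: e=1; b [bound]=0; d [bound]=1; n [bound]=1
uses in reading order: d, e, n
typing: ✓ — Q → Q
summary: ordered ✗; linear ✗; affine ✓; relevant ✗; unrestricted ✓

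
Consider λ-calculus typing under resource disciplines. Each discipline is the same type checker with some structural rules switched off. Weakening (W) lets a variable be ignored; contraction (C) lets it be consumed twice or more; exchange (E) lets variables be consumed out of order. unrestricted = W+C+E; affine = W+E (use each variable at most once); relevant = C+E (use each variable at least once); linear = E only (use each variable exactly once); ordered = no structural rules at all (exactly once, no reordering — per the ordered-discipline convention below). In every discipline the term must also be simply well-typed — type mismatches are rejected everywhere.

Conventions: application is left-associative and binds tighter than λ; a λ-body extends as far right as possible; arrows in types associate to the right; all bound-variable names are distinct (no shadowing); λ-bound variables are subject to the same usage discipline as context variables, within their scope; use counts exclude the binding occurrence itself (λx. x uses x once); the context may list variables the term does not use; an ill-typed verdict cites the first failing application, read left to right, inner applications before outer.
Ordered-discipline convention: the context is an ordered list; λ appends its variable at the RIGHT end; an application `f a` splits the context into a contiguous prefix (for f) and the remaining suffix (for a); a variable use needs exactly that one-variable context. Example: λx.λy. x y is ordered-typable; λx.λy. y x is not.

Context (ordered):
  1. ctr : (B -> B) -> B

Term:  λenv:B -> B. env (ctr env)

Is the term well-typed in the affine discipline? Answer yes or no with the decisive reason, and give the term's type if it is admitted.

no — repeated use of env ×2
use counts: ctr: 1, env (bound): 2
order of uses: env, ctr, env
typing: well-typed at (B -> B) -> B
across the five disciplines: ordered ✗; linear ✗; affine ✗; relevant ✓; unrestricted ✓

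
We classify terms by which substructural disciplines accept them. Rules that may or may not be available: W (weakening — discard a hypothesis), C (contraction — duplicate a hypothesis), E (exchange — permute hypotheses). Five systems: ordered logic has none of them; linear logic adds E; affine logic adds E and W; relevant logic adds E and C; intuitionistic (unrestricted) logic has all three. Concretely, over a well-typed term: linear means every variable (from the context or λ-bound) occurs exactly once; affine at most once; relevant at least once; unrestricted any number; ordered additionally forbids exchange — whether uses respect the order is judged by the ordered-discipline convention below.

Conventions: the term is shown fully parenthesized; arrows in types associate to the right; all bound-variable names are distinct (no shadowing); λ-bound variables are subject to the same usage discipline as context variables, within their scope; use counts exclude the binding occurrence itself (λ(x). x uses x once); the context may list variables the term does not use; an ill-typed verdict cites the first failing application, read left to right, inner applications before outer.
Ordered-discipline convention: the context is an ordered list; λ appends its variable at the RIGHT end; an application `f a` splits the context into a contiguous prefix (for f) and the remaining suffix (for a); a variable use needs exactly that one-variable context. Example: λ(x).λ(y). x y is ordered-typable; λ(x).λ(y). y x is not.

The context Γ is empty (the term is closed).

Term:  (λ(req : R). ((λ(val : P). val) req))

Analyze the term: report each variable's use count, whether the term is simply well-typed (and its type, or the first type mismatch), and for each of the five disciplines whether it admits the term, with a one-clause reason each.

use counts: req (bound)=1, val (bound)=1
order of uses: val, req
typing: ill-typed: an application expects P but receives R
ordered: ✗ — the type mismatch rejects it
linear: ✗ — not simply typable
affine: ✗ — fails simple typing
relevant: ✗ — a type mismatch blocks all five
unrestricted: ✗ — the type mismatch rejects it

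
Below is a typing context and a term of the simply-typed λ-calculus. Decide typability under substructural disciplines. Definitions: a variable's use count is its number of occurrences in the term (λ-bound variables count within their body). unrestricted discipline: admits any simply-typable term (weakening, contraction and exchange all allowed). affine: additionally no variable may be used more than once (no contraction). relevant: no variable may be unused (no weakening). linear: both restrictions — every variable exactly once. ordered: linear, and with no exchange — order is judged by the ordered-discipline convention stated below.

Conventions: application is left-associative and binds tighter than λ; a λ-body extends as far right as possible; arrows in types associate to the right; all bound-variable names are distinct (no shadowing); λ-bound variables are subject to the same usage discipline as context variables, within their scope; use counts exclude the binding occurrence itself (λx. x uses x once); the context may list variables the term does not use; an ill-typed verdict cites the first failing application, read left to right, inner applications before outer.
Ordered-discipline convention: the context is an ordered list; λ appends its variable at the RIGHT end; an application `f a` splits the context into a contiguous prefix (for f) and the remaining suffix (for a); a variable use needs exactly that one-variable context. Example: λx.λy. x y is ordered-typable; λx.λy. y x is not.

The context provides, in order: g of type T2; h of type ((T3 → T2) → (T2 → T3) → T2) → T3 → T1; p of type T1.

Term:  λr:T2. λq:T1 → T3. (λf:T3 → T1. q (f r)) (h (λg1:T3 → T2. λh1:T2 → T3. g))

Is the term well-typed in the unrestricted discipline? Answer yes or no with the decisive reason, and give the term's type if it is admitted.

no — the type mismatch rejects it
usage: g=1; h=1; p=0; r (λ-bound)=1; q (λ-bound)=1; f (λ-bound)=1; g1 (λ-bound)=0; h1 (λ-bound)=0
uses in reading order: q, f, r, h, g
typing: ill-typed: an argument T2 mismatches the expected T3
across the five disciplines: ordered ✗; linear ✗; affine ✗; relevant ✗; unrestricted ✗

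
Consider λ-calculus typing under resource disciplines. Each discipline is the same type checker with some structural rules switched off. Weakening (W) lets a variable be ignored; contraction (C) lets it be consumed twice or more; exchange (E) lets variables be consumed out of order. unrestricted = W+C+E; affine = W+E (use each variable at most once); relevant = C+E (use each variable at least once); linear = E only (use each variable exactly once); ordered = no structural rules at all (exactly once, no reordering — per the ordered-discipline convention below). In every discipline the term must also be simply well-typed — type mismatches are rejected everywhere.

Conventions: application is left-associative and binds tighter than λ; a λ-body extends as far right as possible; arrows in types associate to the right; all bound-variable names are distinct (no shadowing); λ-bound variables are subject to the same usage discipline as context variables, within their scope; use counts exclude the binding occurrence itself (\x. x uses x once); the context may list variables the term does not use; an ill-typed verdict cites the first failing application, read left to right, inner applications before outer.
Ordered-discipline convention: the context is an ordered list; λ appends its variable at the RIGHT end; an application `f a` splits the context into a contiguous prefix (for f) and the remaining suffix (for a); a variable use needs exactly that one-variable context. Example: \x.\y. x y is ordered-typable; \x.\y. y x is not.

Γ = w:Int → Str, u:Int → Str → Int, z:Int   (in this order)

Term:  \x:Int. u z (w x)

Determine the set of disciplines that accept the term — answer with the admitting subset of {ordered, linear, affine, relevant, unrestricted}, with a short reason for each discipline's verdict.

admitted by: linear, affine, relevant, unrestricted
use counts: w: 1, u: 1, z: 1, x (bound): 1
use order (left to right): u, z, w, x
typing: the term checks, with type Int → Int
ordered ✗ (no ordered split (uses run u, z, w, x))
linear ✓ (each of w, u, z, x used exactly once)
affine ✓ (w, u, z, x: no repeats, contraction unneeded)
relevant ✓ (every one of w, u, z, x appears)
unrestricted ✓ (well-typed at Int → Int; no restrictions here)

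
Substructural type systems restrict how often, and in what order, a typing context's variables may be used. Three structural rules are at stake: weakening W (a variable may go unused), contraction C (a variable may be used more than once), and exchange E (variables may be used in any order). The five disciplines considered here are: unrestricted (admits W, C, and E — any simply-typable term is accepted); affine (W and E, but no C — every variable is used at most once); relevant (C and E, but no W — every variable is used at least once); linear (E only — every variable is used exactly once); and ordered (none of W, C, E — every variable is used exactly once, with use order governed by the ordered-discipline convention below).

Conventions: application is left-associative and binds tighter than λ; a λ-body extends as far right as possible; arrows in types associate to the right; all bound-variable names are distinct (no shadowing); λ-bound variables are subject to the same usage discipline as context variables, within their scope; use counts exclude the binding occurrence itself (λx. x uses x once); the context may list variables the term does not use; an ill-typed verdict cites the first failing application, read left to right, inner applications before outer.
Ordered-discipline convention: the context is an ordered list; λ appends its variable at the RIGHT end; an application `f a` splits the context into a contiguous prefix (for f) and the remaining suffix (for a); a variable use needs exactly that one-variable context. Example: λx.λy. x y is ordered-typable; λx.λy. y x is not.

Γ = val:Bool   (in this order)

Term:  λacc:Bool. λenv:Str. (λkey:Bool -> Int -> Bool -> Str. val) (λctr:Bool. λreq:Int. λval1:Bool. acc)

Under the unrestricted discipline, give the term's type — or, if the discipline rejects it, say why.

not well-typed under unrestricted — a type mismatch blocks all five
variable uses: val: 1×, acc (bound): 1×, env (bound): 0×, key (bound): 0×, ctr (bound): 0×, req (bound): 0×, val1 (bound): 0×
use order (left to right): val, acc
typing: ill-typed: argument of type Bool -> Int -> Bool -> Bool where Bool -> Int -> Bool -> Str is required
all disciplines: ordered ✗ | linear ✗ | affine ✗ | relevant ✗ | unrestricted ✗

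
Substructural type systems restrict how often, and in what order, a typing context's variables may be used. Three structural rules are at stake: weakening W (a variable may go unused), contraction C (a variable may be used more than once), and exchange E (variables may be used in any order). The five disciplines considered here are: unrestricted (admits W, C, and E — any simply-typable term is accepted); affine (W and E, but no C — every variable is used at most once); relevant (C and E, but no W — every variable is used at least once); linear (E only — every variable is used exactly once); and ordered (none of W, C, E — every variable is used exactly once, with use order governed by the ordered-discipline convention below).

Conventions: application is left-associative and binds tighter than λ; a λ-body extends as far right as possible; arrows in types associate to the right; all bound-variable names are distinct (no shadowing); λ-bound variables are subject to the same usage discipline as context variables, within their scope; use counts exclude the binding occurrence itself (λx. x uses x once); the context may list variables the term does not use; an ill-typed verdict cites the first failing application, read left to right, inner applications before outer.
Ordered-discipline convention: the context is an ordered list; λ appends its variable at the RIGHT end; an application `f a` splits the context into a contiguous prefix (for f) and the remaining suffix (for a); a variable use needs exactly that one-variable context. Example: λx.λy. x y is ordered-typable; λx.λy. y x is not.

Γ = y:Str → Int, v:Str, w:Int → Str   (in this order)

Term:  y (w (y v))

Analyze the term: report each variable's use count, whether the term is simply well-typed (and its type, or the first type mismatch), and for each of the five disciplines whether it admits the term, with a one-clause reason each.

usage: y: 2×, v: 1×, w: 1×
order of uses: y, w, y, v
typing: the term checks, with type Int
ordered: ✗, uses contraction: y ×2
linear: ✗, uses contraction: y ×2
affine: ✗, uses contraction: y ×2
relevant: ✓, y, v, w: all used, weakening unneeded
unrestricted: ✓, simply typable at Int; W, C, E all held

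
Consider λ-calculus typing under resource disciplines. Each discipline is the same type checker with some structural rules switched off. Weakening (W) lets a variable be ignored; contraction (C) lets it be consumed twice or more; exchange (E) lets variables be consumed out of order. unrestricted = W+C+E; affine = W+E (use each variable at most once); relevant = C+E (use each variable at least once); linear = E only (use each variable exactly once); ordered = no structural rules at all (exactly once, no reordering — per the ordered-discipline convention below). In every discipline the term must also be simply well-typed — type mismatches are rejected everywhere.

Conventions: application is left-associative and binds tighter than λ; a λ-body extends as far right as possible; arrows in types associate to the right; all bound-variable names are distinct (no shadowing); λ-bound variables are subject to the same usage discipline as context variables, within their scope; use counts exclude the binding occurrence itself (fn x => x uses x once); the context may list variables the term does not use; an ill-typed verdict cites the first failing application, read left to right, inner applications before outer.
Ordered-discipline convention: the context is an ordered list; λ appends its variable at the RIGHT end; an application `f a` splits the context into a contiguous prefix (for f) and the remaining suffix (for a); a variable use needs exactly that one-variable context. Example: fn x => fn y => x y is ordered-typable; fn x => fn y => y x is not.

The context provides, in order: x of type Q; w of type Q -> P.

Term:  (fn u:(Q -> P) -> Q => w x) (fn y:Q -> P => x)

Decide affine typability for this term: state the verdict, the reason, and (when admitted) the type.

no — needs contraction — x ×2
counts: x: 2, w: 1, u [bound]: 0, y [bound]: 0
use order (left to right): w, x, x
typing: the term checks, with type P
per-discipline verdicts: ordered ✗; linear ✗; affine ✗; relevant ✗; unrestricted ✓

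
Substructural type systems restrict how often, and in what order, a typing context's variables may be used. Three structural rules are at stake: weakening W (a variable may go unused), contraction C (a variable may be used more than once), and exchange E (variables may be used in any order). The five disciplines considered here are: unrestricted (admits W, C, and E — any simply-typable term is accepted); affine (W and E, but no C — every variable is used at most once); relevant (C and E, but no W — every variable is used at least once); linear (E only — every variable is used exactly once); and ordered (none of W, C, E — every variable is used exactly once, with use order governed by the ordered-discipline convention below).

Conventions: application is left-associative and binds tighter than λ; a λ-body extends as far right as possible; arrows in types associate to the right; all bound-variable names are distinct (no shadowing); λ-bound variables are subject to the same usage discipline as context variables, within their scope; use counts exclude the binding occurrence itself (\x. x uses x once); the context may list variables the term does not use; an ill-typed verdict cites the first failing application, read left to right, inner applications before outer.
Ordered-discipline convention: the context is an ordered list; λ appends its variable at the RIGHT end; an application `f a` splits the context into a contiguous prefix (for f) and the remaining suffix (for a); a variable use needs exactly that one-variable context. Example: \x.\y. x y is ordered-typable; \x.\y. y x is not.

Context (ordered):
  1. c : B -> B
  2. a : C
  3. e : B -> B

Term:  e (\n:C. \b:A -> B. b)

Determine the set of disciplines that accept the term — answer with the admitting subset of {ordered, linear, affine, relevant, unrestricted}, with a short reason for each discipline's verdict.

admitted in: none
counts: c ×0; a ×0; e ×1; n (λ-bound) ×0; b (λ-bound) ×1
left-to-right use order: e, b
typing: ill-typed: an application expects B but receives C -> (A -> B) -> A -> B
ordered ✗ (a type mismatch blocks all five)
linear ✗ (the type mismatch rejects it)
affine ✗ (not simply typable)
relevant ✗ (fails simple typing)
unrestricted ✗ (a type mismatch blocks all five)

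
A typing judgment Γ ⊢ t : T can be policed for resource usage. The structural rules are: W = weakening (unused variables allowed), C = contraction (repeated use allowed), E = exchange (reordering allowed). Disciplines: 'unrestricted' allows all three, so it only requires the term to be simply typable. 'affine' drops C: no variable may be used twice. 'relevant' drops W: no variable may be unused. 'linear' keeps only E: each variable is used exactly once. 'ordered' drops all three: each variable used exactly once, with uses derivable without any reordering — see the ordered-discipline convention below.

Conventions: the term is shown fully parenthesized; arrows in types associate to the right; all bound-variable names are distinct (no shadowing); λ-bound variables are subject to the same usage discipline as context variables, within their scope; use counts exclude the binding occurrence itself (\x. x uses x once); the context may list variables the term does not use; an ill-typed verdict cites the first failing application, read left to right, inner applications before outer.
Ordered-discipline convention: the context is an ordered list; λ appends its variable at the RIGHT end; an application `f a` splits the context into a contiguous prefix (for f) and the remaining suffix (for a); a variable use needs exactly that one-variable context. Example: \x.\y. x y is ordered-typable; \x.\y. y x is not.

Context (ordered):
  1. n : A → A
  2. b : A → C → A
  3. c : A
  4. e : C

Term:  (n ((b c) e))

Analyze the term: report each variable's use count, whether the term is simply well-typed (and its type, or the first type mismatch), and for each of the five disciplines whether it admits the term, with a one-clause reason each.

variable uses: n: 1×, b: 1×, c: 1×, e: 1×
use order (left to right): n, b, c, e
typing: well-typed at A
ordered ✓ (n, b, c, e: once each, no exchange needed)
linear ✓ (n, b, c, e: one use apiece)
affine ✓ (no duplicate uses among n, b, c, e)
relevant ✓ (every one of n, b, c, e appears)
unrestricted ✓ (typability at A is all that's needed)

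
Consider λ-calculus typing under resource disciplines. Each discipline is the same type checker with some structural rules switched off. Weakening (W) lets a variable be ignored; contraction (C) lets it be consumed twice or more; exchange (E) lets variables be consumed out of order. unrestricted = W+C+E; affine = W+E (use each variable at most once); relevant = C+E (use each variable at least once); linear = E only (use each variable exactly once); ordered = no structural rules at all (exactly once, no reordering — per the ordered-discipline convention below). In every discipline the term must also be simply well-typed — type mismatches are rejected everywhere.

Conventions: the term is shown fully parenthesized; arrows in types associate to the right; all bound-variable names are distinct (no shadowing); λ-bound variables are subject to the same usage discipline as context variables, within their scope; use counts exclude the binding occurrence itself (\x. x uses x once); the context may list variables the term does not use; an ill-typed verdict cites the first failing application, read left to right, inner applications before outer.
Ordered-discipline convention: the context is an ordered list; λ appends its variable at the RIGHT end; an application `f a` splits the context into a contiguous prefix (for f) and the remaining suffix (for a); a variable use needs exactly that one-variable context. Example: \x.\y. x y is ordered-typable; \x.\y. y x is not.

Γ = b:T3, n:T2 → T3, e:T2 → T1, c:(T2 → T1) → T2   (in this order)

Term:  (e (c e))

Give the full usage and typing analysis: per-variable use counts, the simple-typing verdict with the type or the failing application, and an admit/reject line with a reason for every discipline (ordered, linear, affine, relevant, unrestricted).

variable uses: b ×0, n ×0, e ×2, c ×1
order of uses: e, c, e
typing: well-typed — term : T1
ordered: ✗ — needs contraction — e ×2; b, n never used (weakening)
linear: ✗ — needs contraction — e ×2; b, n never used (weakening)
affine: ✗ — needs contraction — e ×2
relevant: ✗ — b, n never used (weakening)
unrestricted: ✓ — well-typed at T1; no restrictions here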